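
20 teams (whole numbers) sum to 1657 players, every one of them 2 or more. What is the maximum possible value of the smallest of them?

The 20 values sum to 1657, so their minimum is at most ⌊1657/20⌋ = 82.
Achievable: 3 of them at 82 and 17 at 83 total 1657.

82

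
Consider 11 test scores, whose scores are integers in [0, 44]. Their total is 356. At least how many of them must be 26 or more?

Suppose at most 11 − j of them reach 26; then j values are ≤ 25 and the rest ≤ 44.
The total is then ≤ 25·j + 44·(11 − j) = 484 − 19j. For this to be ≥ 356 we need j ≤ 6, so at least 11 − 6 = 5 must reach 26.
Exactly 5 works: 5 values at 44 and 6 at 25 total 370; lower one of the high values by 14 (still ≥ 26) to hit 356.

5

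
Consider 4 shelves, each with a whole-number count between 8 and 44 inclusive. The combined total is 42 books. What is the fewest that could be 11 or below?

2

If only k of them are at most 11, the other 4 − k are at least 12, so the total is at least (4 − k)·12 + k·8.
This is ≤ 42, so (4 − k)·12 + 8k ≤ 42, which gives k ≥ 2.
Exactly 2 works: 2 values at 8 and 2 at 12 total 40; raise one of the low values by 2 (still ≤ 11) to hit 42.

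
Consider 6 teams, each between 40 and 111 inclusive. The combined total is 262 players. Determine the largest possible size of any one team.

62

To make one team as large as possible, make the other 5 as small as possible.
The other 5 contribute at least 5 × 40 = 200, leaving at most 262 − 200 = 62.
Since 62 ≤ 111, this is achievable: one at 62 and 5 at 40.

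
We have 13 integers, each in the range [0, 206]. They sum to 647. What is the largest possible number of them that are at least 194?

3

With k values at 194 or above and the rest at least 0, the sum is at least 0 + 194k.
Since the sum is 647, we need 194k ≤ 647, i.e. k ≤ 3.
k = 3 is achieved by 3 values at 194 and 10 at 0, total 582; add 65 to one value (staying below 194) to reach 647.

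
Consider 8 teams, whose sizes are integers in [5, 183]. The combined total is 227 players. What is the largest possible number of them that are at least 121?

1

With k values at 121 or above and the rest at least 5, the sum is at least 40 + 116k.
Since the sum is 227, we need 116k ≤ 187, i.e. k ≤ 1.
k = 1 is achieved by 1 value at 121 and 7 at 5, total 156; add 71 to one value (staying below 121) to reach 227.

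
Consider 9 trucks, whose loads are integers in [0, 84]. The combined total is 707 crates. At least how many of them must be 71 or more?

Suppose at most 9 − j of them reach 71; then j values are ≤ 70 and the rest ≤ 84.
The total is then ≤ 70·j + 84·(9 − j) = 756 − 14j. For this to be ≥ 707 we need j ≤ 3, so at least 9 − 3 = 6 must reach 71.
Exactly 6 works: 6 values at 84 and 3 at 70 total 714; lower one of the high values by 7 (still ≥ 71) to hit 707.

6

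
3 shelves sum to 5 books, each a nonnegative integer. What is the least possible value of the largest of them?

If every one of the 3 were at most 1, the total would be at most 3 × 1 = 3 < 5.
Taking 1 copy of 1 and 2 copies of 2 gives exactly 5, so 2 is attained.

2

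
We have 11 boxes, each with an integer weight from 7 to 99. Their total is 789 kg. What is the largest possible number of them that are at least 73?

If k of the values are ≥ 73, the total is ≥ 73k + 7(11 − k).
Setting 73k + 7(11 − k) ≤ 789 gives 66k ≤ 712, so k ≤ 10.
k = 10 is achieved by 10 values at 73 and 1 at 7, total 737; add 52 to one value (staying below 73) to reach 789.

10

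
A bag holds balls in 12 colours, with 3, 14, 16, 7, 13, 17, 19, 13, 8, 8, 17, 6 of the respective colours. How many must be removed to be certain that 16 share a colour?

133

In the worst case you take as many as possible of each colour without reaching 16: 3 + 14 + 15 + 7 + 13 + 15 + 15 + 13 + 8 + 8 + 15 + 6 = 132.
The next one must give 16 of some colour, so 132 + 1 = 133.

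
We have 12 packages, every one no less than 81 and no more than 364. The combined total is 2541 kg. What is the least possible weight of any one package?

To make one package as small as possible, make the other 11 as large as possible.
The other 11 can take up 11 × 364 = 4004 ≥ 2541 − 81, so one package can sit at its floor of 81.
Achievable: one at 81 and the other 11 totalling 2460, which fits since 11 × 81 ≤ 2460 ≤ 11 × 364.

81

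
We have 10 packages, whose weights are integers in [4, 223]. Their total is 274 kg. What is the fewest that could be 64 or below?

If only k of them are at most 64, the other 10 − k are at least 65, so the total is at least (10 − k)·65 + k·4.
This is ≤ 274, so (10 − k)·65 + 4k ≤ 274, which gives k ≥ 7.
Exactly 7 works: 7 values at 4 and 3 at 65 total 223; raise one of the low values by 51 (still ≤ 64) to hit 274.

7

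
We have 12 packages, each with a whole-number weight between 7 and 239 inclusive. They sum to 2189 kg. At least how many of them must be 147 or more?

Suppose at most 12 − j of them reach 147; then j values are ≤ 146 and the rest ≤ 239.
The total is then ≤ 146·j + 239·(12 − j) = 2868 − 93j. For this to be ≥ 2189 we need j ≤ 7, so at least 12 − 7 = 5 must reach 147.
Exactly 5 works: 5 values at 239 and 7 at 146 total 2217; lower one of the high values by 28 (still ≥ 147) to hit 2189.

5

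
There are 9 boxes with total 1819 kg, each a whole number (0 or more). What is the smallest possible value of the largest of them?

203

Some value must be at least ⌈1819/9⌉ = 203, since 9 × 202 = 1818 < 1819.
Achievable: 1 of them at 203 and 8 at 202 total 1819.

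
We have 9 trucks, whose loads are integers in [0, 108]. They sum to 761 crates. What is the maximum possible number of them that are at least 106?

7

Suppose k of them are at least 106. Those contribute at least 106 each and the other 9 − k at least 0 each.
So the total is at least 106k + 0(9 − k) = 0 + 106k. This must be ≤ 761, giving k ≤ 7.
k = 7 is achieved by 7 values at 106 and 2 at 0, total 742; add 19 to one value (staying below 106) to reach 761.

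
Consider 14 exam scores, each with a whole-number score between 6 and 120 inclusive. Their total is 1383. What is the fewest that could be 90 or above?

If only k of them are at least 90, the other 14 − k are at most 89, so the total is at most k·120 + (14 − k)·89.
This must reach 1383, so k·120 + (14 − k)·89 ≥ 1383, giving k ≥ 5.
Exactly 5 works: 5 values at 120 and 9 at 89 total 1401; lower one of the high values by 18 (still ≥ 90) to hit 1383.

5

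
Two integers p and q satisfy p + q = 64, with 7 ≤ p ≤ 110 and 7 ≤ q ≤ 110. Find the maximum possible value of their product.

With p + q fixed, pq peaks when the two are closest together.
Taking p = 32 and q = 32 (both in [7, 110]) gives pq = 1024.

1024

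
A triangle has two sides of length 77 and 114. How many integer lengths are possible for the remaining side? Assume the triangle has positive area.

The triangle inequality gives |77 − 114| < c < 77 + 114, i.e. 37 < c < 191.
So c can be any integer from 38 to 190: 153 values.

153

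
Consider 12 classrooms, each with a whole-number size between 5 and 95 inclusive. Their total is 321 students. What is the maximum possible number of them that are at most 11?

9

Each value at 11 or below falls at least 95 − 11 = 84 short of the ceiling 95.
The ceiling total is 12 × 95 = 1140, and we need 321, so at most ⌊(1140 − 321)/84⌋ = 9 can be that low.
k = 9 is achieved by 9 values at 11 and 3 at 95, total 384; lower one of the 95's by 63 (still > 11) to reach 321.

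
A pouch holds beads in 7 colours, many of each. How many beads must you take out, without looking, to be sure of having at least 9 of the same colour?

57

In the worst case you draw 8 of each of the 7 colours: 7 × 8 = 56.
One more forces 9 of some colour, so 56 + 1 = 57.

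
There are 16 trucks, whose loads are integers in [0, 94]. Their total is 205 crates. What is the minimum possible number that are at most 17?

5

If only k of them are at most 17, the other 16 − k are at least 18, so the total is at least (16 − k)·18 + k·0.
This is ≤ 205, so (16 − k)·18 + 0k ≤ 205, which gives k ≥ 5.
Exactly 5 works: 5 values at 0 and 11 at 18 total 198; raise one of the low values by 7 (still ≤ 17) to hit 205.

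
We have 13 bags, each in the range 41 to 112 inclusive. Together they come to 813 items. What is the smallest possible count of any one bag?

To make one bag as small as possible, make the other 12 as large as possible.
The other 12 can take up 12 × 112 = 1344 ≥ 813 − 41, so one bag can sit at its floor of 41.
Achievable: one at 41 and the other 12 totalling 772, which fits since 12 × 41 ≤ 772 ≤ 12 × 112.

41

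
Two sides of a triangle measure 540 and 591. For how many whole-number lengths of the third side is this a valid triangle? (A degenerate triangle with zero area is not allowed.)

1079

The triangle inequality gives |540 − 591| < c < 540 + 591, i.e. 51 < c < 1131.
So c can be any integer from 52 to 1130: 1079 values.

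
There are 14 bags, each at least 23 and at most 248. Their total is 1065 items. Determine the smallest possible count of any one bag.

23

Minimizing one value means maximizing the remaining 13.
The other 13 can take up 13 × 248 = 3224 ≥ 1065 − 23, so one bag can sit at its floor of 23.
Achievable: one at 23 and the other 13 totalling 1042, which fits since 13 × 23 ≤ 1042 ≤ 13 × 248.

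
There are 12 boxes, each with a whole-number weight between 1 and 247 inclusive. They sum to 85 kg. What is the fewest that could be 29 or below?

If only k of them are at most 29, the other 12 − k are at least 30, so the total is at least (12 − k)·30 + k·1.
This is ≤ 85, so (12 − k)·30 + 1k ≤ 85, which gives k ≥ 10.
Exactly 10 works: 10 values at 1 and 2 at 30 total 70; raise one of the low values by 15 (still ≤ 29) to hit 85.

10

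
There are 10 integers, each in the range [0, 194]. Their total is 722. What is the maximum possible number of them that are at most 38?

7

Suppose k of them are at most 38. Those contribute at most 38 each and the rest at most 194 each.
So the total is at most 38k + 194(10 − k) = 1940 − 156k. This must still be ≥ 722, so k ≤ 7.
k = 7 is achieved by 7 values at 38 and 3 at 194, total 848; lower one of the 194's by 126 (still > 38) to reach 722.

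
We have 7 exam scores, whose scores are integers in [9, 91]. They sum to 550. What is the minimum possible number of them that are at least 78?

1

Suppose at most 7 − j of them reach 78; then j values are ≤ 77 and the rest ≤ 91.
The total is then ≤ 77·j + 91·(7 − j) = 637 − 14j. For this to be ≥ 550 we need j ≤ 6, so at least 7 − 6 = 1 must reach 78.
Exactly 1 works: 1 value at 91 and 6 at 77 total 553; lower one of the high values by 3 (still ≥ 78) to hit 550.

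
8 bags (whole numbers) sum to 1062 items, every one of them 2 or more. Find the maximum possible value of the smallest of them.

The average is 1062/8 < 133, so some value is ≤ 132.
Achievable: 2 of them at 132 and 6 at 133 total 1062.

132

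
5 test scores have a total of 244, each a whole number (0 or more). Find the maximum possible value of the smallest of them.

48

The 5 values sum to 244, so their minimum is at most ⌊244/5⌋ = 48.
Equality holds with 1 value of 48 and 4 values of 49.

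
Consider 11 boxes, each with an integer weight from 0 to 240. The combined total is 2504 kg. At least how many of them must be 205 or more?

8

If only k of them are at least 205, the other 11 − k are at most 204, so the total is at most k·240 + (11 − k)·204.
This must reach 2504, so k·240 + (11 − k)·204 ≥ 2504, giving k ≥ 8.
Exactly 8 works: 8 values at 240 and 3 at 204 total 2532; lower one of the high values by 28 (still ≥ 205) to hit 2504.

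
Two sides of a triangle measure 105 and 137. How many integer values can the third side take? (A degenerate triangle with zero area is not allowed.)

209

The triangle inequality gives |105 − 137| < c < 105 + 137, i.e. 32 < c < 242.
So c can be any integer from 33 to 241: 209 values.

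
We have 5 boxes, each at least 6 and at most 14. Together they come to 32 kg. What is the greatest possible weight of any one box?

Maximizing one value means minimizing the remaining 4.
The other 4 contribute at least 4 × 6 = 24, leaving at most 32 − 24 = 8.
Since 8 ≤ 14, this is achievable: one at 8 and 4 at 6.

8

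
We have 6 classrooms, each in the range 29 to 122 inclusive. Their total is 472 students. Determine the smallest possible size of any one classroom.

To make one classroom as small as possible, make the other 5 as large as possible.
The other 5 can take up 5 × 122 = 610 ≥ 472 − 29, so one classroom can sit at its floor of 29.
Achievable: one at 29 and the other 5 totalling 443, which fits since 5 × 29 ≤ 443 ≤ 5 × 122.

29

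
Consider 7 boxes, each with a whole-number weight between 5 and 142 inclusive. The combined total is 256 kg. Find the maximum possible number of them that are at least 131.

1

Suppose k of them are at least 131. Those contribute at least 131 each and the other 7 − k at least 5 each.
So the total is at least 131k + 5(7 − k) = 35 + 126k. This must be ≤ 256, giving k ≤ 1.
k = 1 is achieved by 1 value at 131 and 6 at 5, total 161; add 95 to one value (staying below 131) to reach 256.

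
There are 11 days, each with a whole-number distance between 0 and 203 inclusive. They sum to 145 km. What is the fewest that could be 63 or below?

9

Each value above 63 is at least 64, contributing at least 64 − 0 = 64 above the floor 0.
The sum exceeds the floor total 0 by 145, so at most ⌊145/64⌋ = 2 exceed 63, and at least 9 are ≤ 63.
Exactly 9 works: 9 values at 0 and 2 at 64 total 128; raise one of the low values by 17 (still ≤ 63) to hit 145.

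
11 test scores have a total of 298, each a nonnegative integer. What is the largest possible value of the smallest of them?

27

The average is 298/11 < 28, so some value is ≤ 27.
Equality holds with 10 values of 27 and 1 value of 28.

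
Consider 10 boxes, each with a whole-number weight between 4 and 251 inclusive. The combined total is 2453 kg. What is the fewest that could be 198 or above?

9

If only k of them are at least 198, the other 10 − k are at most 197, so the total is at most k·251 + (10 − k)·197.
This must reach 2453, so k·251 + (10 − k)·197 ≥ 2453, giving k ≥ 9.
Exactly 9 works: 9 values at 251 and 1 at 197 total 2456; lower one of the high values by 3 (still ≥ 198) to hit 2453.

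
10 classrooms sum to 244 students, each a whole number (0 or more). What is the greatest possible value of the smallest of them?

24

If every one of the 10 were at least 25, the total would be at least 10 × 25 = 250 > 244.
Achievable: 6 of them at 24 and 4 at 25 total 244.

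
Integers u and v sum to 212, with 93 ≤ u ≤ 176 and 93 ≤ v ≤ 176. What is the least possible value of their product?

For a fixed sum, uv is smallest when u and v are as far apart as possible.
The extreme feasible split is u = 93, v = 119, giving uv = 11067.

11067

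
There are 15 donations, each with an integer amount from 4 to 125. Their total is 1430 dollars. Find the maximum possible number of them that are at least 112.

If k of the values are ≥ 112, the total is ≥ 112k + 4(15 − k).
Setting 112k + 4(15 − k) ≤ 1430 gives 108k ≤ 1370, so k ≤ 12.
k = 12 is achieved by 12 values at 112 and 3 at 4, total 1356; add 74 to one value (staying below 112) to reach 1430.

12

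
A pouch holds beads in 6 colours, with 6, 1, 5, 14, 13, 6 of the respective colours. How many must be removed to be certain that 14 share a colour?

45

In the worst case you take as many as possible of each colour without reaching 14: 6 + 1 + 5 + 13 + 13 + 6 = 44.
The next one must give 14 of some colour, so 44 + 1 = 45.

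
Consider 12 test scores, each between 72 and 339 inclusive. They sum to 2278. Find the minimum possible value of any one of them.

72

Minimizing one value means maximizing the remaining 11.
The other 11 can take up 11 × 339 = 3729 ≥ 2278 − 72, so one score can sit at its floor of 72.
Achievable: one at 72 and the other 11 totalling 2206, which fits since 11 × 72 ≤ 2206 ≤ 11 × 339.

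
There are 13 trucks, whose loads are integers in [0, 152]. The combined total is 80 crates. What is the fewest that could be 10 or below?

6

If only k of them are at most 10, the other 13 − k are at least 11, so the total is at least (13 − k)·11 + k·0.
This is ≤ 80, so (13 − k)·11 + 0k ≤ 80, which gives k ≥ 6.
Exactly 6 works: 6 values at 0 and 7 at 11 total 77; raise one of the low values by 3 (still ≤ 10) to hit 80.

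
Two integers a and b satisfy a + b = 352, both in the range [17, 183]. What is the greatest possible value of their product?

30976

ab = a(352 − a) is maximized when a is as near 352/2 as the bounds allow.
Taking a = 176 and b = 176 (both in [17, 183]) gives ab = 30976.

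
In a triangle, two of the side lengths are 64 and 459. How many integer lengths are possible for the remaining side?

The triangle inequality gives |64 − 459| < c < 64 + 459, i.e. 395 < c < 523.
So c can be any integer from 396 to 522: 127 values.

127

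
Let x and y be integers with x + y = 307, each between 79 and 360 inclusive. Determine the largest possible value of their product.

23562

xy = x(307 − x) is maximized when x is as near 307/2 as the bounds allow.
Taking x = 153 and y = 154 (both in [79, 360]) gives xy = 23562.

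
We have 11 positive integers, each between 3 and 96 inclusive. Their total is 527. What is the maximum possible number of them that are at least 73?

7

If k of the values are ≥ 73, the total is ≥ 73k + 3(11 − k).
Setting 73k + 3(11 − k) ≤ 527 gives 70k ≤ 494, so k ≤ 7.
k = 7 is achieved by 7 values at 73 and 4 at 3, total 523; add 4 to one value (staying below 73) to reach 527.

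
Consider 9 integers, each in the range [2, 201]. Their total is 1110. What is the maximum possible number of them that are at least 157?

7

If k of the values are ≥ 157, the total is ≥ 157k + 2(9 − k).
Setting 157k + 2(9 − k) ≤ 1110 gives 155k ≤ 1092, so k ≤ 7.
k = 7 is achieved by 7 values at 157 and 2 at 2, total 1103; add 7 to one value (staying below 157) to reach 1110.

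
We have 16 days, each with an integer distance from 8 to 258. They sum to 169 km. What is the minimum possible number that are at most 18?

13

Let j be the number exceeding 18. Then the total is ≥ 19·j + 8·(16 − j) = 128 + 11j.
So 11j ≤ 41 and j ≤ 3; hence at least 16 − 3 = 13 are ≤ 18.
Exactly 13 works: 13 values at 8 and 3 at 19 total 161; raise one of the low values by 8 (still ≤ 18) to hit 169.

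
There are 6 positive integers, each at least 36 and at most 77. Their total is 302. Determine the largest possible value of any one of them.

To make one integer as large as possible, make the other 5 as small as possible.
The other 5 contribute at least 5 × 36 = 180, leaving at most 302 − 180 = 122.
But each integer is capped at 77, so the maximum is 77.
Achievable: one at 77 and the other 5 totalling 225, which fits since 5 × 36 ≤ 225 ≤ 5 × 77.

77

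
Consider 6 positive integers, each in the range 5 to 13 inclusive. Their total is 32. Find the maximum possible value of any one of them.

Maximizing one value means minimizing the remaining 5.
The other 5 contribute at least 5 × 5 = 25, leaving at most 32 − 25 = 7.
Since 7 ≤ 13, this is achievable: one at 7 and 5 at 5.

7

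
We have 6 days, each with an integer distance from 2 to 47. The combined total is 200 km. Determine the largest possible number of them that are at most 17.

Each value at 17 or below falls at least 47 − 17 = 30 short of the ceiling 47.
The ceiling total is 6 × 47 = 282, and we need 200, so at most ⌊(282 − 200)/30⌋ = 2 can be that low.
k = 2 is achieved by 2 values at 17 and 4 at 47, total 222; lower one of the 47's by 22 (still > 17) to reach 200.

2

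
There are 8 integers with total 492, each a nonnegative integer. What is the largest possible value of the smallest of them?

If every one of the 8 were at least 62, the total would be at least 8 × 62 = 496 > 492.
Equality holds with 4 values of 61 and 4 values of 62.

61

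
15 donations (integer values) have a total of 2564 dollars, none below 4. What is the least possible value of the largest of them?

Some value must be at least ⌈2564/15⌉ = 171, since 15 × 170 = 2550 < 2564.
Equality holds with 14 values of 171 and 1 value of 170.

171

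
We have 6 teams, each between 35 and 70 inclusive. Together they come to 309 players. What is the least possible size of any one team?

To make one team as small as possible, make the other 5 as large as possible.
The other 5 can take up 5 × 70 = 350 ≥ 309 − 35, so one team can sit at its floor of 35.
Achievable: one at 35 and the other 5 totalling 274, which fits since 5 × 35 ≤ 274 ≤ 5 × 70.

35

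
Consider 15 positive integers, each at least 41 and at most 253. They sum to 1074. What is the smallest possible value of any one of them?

Minimizing one value means maximizing the remaining 14.
The other 14 can take up 14 × 253 = 3542 ≥ 1074 − 41, so one integer can sit at its floor of 41.
Achievable: one at 41 and the other 14 totalling 1033, which fits since 14 × 41 ≤ 1033 ≤ 14 × 253.

41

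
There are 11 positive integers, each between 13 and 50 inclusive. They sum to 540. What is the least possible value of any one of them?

To make one integer as small as possible, make the other 10 as large as possible.
The other 10 contribute at most 10 × 50 = 500, leaving at least 540 − 500 = 40.
Since 40 ≥ 13, this is achievable: one at 40 and 10 at 50.

40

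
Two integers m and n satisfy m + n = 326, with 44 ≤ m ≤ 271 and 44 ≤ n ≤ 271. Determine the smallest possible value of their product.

14905

Since m + n is fixed, pushing one of them to its bound minimizes the product.
At the endpoint m = 55, n = 326 − 55 = 271, so mn = 55 × 271 = 14905.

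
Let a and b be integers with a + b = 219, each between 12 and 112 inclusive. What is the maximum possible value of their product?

For a fixed sum, the product ab is largest when a and b are as close as possible.
Taking a = 109 and b = 110 (both in [12, 112]) gives ab = 11990.

11990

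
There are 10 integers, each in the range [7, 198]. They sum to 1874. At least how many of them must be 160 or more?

If only k of them are at least 160, the other 10 − k are at most 159, so the total is at most k·198 + (10 − k)·159.
This must reach 1874, so k·198 + (10 − k)·159 ≥ 1874, giving k ≥ 8.
Exactly 8 works: 8 values at 198 and 2 at 159 total 1902; lower one of the high values by 28 (still ≥ 160) to hit 1874.

8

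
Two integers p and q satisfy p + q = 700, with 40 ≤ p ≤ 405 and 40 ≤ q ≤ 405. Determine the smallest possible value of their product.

119475

pq = p(700 − p) is concave in p, so over [295, 405] it is minimized at an endpoint.
The extreme feasible split is p = 295, q = 405, giving pq = 119475.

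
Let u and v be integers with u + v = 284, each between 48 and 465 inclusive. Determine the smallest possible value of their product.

Since u + v is fixed, pushing one of them to its bound minimizes the product.
The extreme feasible split is u = 48, v = 236, giving uv = 11328.

11328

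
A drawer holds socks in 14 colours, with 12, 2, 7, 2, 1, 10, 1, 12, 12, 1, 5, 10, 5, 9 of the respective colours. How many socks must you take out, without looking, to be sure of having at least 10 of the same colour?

79

In the worst case you take as many as possible of each colour without reaching 10: 9 + 2 + 7 + 2 + 1 + 9 + 1 + 9 + 9 + 1 + 5 + 9 + 5 + 9 = 78.
The next one must give 10 of some colour, so 78 + 1 = 79.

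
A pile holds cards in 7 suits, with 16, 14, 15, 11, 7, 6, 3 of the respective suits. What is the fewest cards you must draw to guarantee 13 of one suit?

64

In the worst case you take as many as possible of each suit without reaching 13: 12 + 12 + 12 + 11 + 7 + 6 + 3 = 63.
The next one must give 13 of some suit, so 63 + 1 = 64.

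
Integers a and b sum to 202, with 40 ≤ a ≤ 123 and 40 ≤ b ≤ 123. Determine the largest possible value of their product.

ab = a(202 − a) is maximized when a is as near 202/2 as the bounds allow.
Taking a = 101 and b = 101 (both in [40, 123]) gives ab = 10201.

10201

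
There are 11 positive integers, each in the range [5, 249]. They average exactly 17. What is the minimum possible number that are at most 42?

8

The total is 11 × 17 = 187.
If only k of them are at most 42, the other 11 − k are at least 43, so the total is at least (11 − k)·43 + k·5.
This is ≤ 187, so (11 − k)·43 + 5k ≤ 187, which gives k ≥ 8.
Exactly 8 works: 8 values at 5 and 3 at 43 total 169; raise one of the low values by 18 (still ≤ 42) to hit 187.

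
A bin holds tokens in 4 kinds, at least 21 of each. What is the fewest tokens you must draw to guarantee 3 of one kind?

9

In the worst case you draw 2 of each of the 4 kinds: 4 × 2 = 8.
One more forces 3 of some kind, so 8 + 1 = 9.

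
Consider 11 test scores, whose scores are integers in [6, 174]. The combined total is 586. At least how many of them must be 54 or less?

Let j be the number exceeding 54. Then the total is ≥ 55·j + 6·(11 − j) = 66 + 49j.
So 49j ≤ 520 and j ≤ 10; hence at least 11 − 10 = 1 are ≤ 54.
Exactly 1 works: 1 value at 6 and 10 at 55 total 556; raise one of the low values by 30 (still ≤ 54) to hit 586.

1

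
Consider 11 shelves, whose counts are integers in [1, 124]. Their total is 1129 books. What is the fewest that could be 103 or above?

If only k of them are at least 103, the other 11 − k are at most 102, so the total is at most k·124 + (11 − k)·102.
This must reach 1129, so k·124 + (11 − k)·102 ≥ 1129, giving k ≥ 1.
Exactly 1 works: 1 value at 124 and 10 at 102 total 1144; lower one of the high values by 15 (still ≥ 103) to hit 1129.

1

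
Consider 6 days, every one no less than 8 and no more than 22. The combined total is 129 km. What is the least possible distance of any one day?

19

To make one day as small as possible, make the other 5 as large as possible.
The other 5 contribute at most 5 × 22 = 110, leaving at least 129 − 110 = 19.
Since 19 ≥ 8, this is achievable: one at 19 and 5 at 22.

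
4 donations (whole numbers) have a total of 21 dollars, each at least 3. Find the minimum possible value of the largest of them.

If every one of the 4 were at most 5, the total would be at most 4 × 5 = 20 < 21.
Taking 3 copies of 5 and 1 copy of 6 gives exactly 21, so 6 is attained.

6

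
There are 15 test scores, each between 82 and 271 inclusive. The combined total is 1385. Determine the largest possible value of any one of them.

237

Maximizing one value means minimizing the remaining 14.
The other 14 contribute at least 14 × 82 = 1148, leaving at most 1385 − 1148 = 237.
Since 237 ≤ 271, this is achievable: one at 237 and 14 at 82.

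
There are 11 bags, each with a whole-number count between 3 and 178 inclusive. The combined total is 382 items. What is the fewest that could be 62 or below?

6

Each value above 62 is at least 63, contributing at least 63 − 3 = 60 above the floor 3.
The sum exceeds the floor total 33 by 349, so at most ⌊349/60⌋ = 5 exceed 62, and at least 6 are ≤ 62.
Exactly 6 works: 6 values at 3 and 5 at 63 total 333; raise one of the low values by 49 (still ≤ 62) to hit 382.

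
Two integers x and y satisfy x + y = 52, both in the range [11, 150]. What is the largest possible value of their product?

676

For a fixed sum, the product xy is largest when x and y are as close as possible.
Taking x = 26 and y = 26 (both in [11, 150]) gives xy = 676.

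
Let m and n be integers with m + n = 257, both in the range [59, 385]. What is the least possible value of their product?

11682

Since m + n is fixed, pushing one of them to its bound minimizes the product.
The extreme feasible split is m = 59, n = 198, giving mn = 11682.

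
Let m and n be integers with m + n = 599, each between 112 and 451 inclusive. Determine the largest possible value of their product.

For a fixed sum, the product mn is largest when m and n are as close as possible.
Taking m = 299 and n = 300 (both in [112, 451]) gives mn = 89700.

89700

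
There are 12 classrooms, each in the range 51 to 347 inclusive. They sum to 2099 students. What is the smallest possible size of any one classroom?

51

Minimizing one value means maximizing the remaining 11.
The other 11 can take up 11 × 347 = 3817 ≥ 2099 − 51, so one classroom can sit at its floor of 51.
Achievable: one at 51 and the other 11 totalling 2048, which fits since 11 × 51 ≤ 2048 ≤ 11 × 347.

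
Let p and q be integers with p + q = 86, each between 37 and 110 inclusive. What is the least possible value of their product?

1813

For a fixed sum, pq is smallest when p and q are as far apart as possible.
At the endpoint p = 37, q = 86 − 37 = 49, so pq = 37 × 49 = 1813.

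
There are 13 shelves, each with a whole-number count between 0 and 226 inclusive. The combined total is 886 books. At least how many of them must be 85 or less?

If only k of them are at most 85, the other 13 − k are at least 86, so the total is at least (13 − k)·86 + k·0.
This is ≤ 886, so (13 − k)·86 + 0k ≤ 886, which gives k ≥ 3.
Exactly 3 works: 3 values at 0 and 10 at 86 total 860; raise one of the low values by 26 (still ≤ 85) to hit 886.

3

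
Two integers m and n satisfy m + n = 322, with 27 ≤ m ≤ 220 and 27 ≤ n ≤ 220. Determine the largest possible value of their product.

With m + n fixed, mn peaks when the two are closest together.
Taking m = 161 and n = 161 (both in [27, 220]) gives mn = 25921.

25921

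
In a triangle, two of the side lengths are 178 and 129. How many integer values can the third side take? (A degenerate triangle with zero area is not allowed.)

257

The triangle inequality gives |178 − 129| < c < 178 + 129, i.e. 49 < c < 307.
So c can be any integer from 50 to 306: 257 values.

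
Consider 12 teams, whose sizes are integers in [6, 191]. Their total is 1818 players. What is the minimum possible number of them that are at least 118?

Each value short of 118 is at most 117, costing at least 191 − 117 = 74 against the maximum total of 2292.
We can afford to lose at most 2292 − 1818 = 474, so at most ⌊474/74⌋ = 6 fall short, and at least 6 are ≥ 118.
Exactly 6 works: 6 values at 191 and 6 at 117 total 1848; lower one of the high values by 30 (still ≥ 118) to hit 1818.

6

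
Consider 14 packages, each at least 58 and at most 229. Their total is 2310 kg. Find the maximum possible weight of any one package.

229

To make one package as large as possible, make the other 13 as small as possible.
The other 13 contribute at least 13 × 58 = 754, leaving at most 2310 − 754 = 1556.
But each package is capped at 229, so the maximum is 229.
Achievable: one at 229 and the other 13 totalling 2081, which fits since 13 × 58 ≤ 2081 ≤ 13 × 229.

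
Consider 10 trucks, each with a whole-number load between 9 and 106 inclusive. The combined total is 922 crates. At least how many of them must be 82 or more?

5

Each value short of 82 is at most 81, costing at least 106 − 81 = 25 against the maximum total of 1060.
We can afford to lose at most 1060 − 922 = 138, so at most ⌊138/25⌋ = 5 fall short, and at least 5 are ≥ 82.
Exactly 5 works: 5 values at 106 and 5 at 81 total 935; lower one of the high values by 13 (still ≥ 82) to hit 922.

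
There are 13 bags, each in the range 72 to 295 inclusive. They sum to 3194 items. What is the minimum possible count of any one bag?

72

To make one bag as small as possible, make the other 12 as large as possible.
The other 12 can take up 12 × 295 = 3540 ≥ 3194 − 72, so one bag can sit at its floor of 72.
Achievable: one at 72 and the other 12 totalling 3122, which fits since 12 × 72 ≤ 3122 ≤ 12 × 295.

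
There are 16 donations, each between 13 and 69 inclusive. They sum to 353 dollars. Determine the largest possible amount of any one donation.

To make one donation as large as possible, make the other 15 as small as possible.
The other 15 contribute at least 15 × 13 = 195, leaving at most 353 − 195 = 158.
But each donation is capped at 69, so the maximum is 69.
Achievable: one at 69 and the other 15 totalling 284, which fits since 15 × 13 ≤ 284 ≤ 15 × 69.

69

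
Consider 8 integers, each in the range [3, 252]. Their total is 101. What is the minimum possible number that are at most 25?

If only k of them are at most 25, the other 8 − k are at least 26, so the total is at least (8 − k)·26 + k·3.
This is ≤ 101, so (8 − k)·26 + 3k ≤ 101, which gives k ≥ 5.
Exactly 5 works: 5 values at 3 and 3 at 26 total 93; raise one of the low values by 8 (still ≤ 25) to hit 101.

5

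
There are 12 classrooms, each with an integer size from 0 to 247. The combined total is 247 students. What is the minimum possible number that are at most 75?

Each value above 75 is at least 76, contributing at least 76 − 0 = 76 above the floor 0.
The sum exceeds the floor total 0 by 247, so at most ⌊247/76⌋ = 3 exceed 75, and at least 9 are ≤ 75.
Exactly 9 works: 9 values at 0 and 3 at 76 total 228; raise one of the low values by 19 (still ≤ 75) to hit 247.

9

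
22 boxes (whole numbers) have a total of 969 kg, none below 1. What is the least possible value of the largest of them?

45

Some value must be at least ⌈969/22⌉ = 45, since 22 × 44 = 968 < 969.
Equality holds with 1 value of 45 and 21 values of 44.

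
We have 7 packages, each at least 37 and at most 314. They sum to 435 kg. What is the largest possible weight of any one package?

Maximizing one value means minimizing the remaining 6.
The other 6 contribute at least 6 × 37 = 222, leaving at most 435 − 222 = 213.
Since 213 ≤ 314, this is achievable: one at 213 and 6 at 37.

213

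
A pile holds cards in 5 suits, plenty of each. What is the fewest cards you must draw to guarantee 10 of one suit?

46

In the worst case you draw 9 of each of the 5 suits: 5 × 9 = 45.
One more forces 10 of some suit, so 45 + 1 = 46.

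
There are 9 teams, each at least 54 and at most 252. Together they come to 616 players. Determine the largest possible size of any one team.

Maximizing one value means minimizing the remaining 8.
The other 8 contribute at least 8 × 54 = 432, leaving at most 616 − 432 = 184.
Since 184 ≤ 252, this is achievable: one at 184 and 8 at 54.

184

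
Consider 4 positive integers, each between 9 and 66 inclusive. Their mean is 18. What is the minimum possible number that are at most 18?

1

The total is 4 × 18 = 72.
If only k of them are at most 18, the other 4 − k are at least 19, so the total is at least (4 − k)·19 + k·9.
This is ≤ 72, so (4 − k)·19 + 9k ≤ 72, which gives k ≥ 1.
Exactly 1 works: 1 value at 9 and 3 at 19 total 66; raise one of the low values by 6 (still ≤ 18) to hit 72.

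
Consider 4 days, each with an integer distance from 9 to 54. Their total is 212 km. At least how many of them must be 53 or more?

Suppose at most 4 − j of them reach 53; then j values are ≤ 52 and the rest ≤ 54.
The total is then ≤ 52·j + 54·(4 − j) = 216 − 2j. For this to be ≥ 212 we need j ≤ 2, so at least 4 − 2 = 2 must reach 53.
Exactly 2 works: 2 values at 54 and 2 at 52 total 212.

2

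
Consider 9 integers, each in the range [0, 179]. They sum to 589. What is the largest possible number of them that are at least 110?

5

If k of the values are ≥ 110, the total is ≥ 110k + 0(9 − k).
Setting 110k + 0(9 − k) ≤ 589 gives 110k ≤ 589, so k ≤ 5.
k = 5 is achieved by 5 values at 110 and 4 at 0, total 550; add 39 to one value (staying below 110) to reach 589.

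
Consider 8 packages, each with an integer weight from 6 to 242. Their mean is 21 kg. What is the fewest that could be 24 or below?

2

The total is 8 × 21 = 168.
Let j be the number exceeding 24. Then the total is ≥ 25·j + 6·(8 − j) = 48 + 19j.
So 19j ≤ 120 and j ≤ 6; hence at least 8 − 6 = 2 are ≤ 24.
Exactly 2 works: 2 values at 6 and 6 at 25 total 162; raise one of the low values by 6 (still ≤ 24) to hit 168.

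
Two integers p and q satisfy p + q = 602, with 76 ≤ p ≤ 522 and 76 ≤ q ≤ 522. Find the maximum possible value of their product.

pq = p(602 − p) is maximized when p is as near 602/2 as the bounds allow.
Taking p = 301 and q = 301 (both in [76, 522]) gives pq = 90601.

90601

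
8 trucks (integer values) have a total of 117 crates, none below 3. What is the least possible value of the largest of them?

If every one of the 8 were at most 14, the total would be at most 8 × 14 = 112 < 117.
Taking 3 copies of 14 and 5 copies of 15 gives exactly 117, so 15 is attained.

15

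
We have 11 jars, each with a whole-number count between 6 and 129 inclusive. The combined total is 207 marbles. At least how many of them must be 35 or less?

7

Each value above 35 is at least 36, contributing at least 36 − 6 = 30 above the floor 6.
The sum exceeds the floor total 66 by 141, so at most ⌊141/30⌋ = 4 exceed 35, and at least 7 are ≤ 35.
Exactly 7 works: 7 values at 6 and 4 at 36 total 186; raise one of the low values by 21 (still ≤ 35) to hit 207.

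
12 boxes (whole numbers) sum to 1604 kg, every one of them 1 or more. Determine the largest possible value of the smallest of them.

The 12 values sum to 1604, so their minimum is at most ⌊1604/12⌋ = 133.
Achievable: 4 of them at 133 and 8 at 134 total 1604.

133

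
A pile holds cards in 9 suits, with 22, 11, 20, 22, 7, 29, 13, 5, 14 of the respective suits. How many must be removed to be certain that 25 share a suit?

139

In the worst case you take as many as possible of each suit without reaching 25: 22 + 11 + 20 + 22 + 7 + 24 + 13 + 5 + 14 = 138.
The next one must give 25 of some suit, so 138 + 1 = 139.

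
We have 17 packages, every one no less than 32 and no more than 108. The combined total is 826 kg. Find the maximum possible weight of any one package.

108

To make one package as large as possible, make the other 16 as small as possible.
The other 16 contribute at least 16 × 32 = 512, leaving at most 826 − 512 = 314.
But each package is capped at 108, so the maximum is 108.
Achievable: one at 108 and the other 16 totalling 718, which fits since 16 × 32 ≤ 718 ≤ 16 × 108.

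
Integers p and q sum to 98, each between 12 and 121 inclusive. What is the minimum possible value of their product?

1032

For a fixed sum, pq is smallest when p and q are as far apart as possible.
The extreme feasible split is p = 12, q = 86, giving pq = 1032.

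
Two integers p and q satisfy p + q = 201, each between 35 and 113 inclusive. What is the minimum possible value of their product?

9944

Since p + q is fixed, pushing one of them to its bound minimizes the product.
The extreme feasible split is p = 88, q = 113, giving pq = 9944.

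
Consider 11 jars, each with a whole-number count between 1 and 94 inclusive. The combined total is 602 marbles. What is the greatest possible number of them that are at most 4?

4

Each value at 4 or below falls at least 94 − 4 = 90 short of the ceiling 94.
The ceiling total is 11 × 94 = 1034, and we need 602, so at most ⌊(1034 − 602)/90⌋ = 4 can be that low.
k = 4 is achieved by 4 values at 4 and 7 at 94, total 674; lower one of the 94's by 72 (still > 4) to reach 602.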